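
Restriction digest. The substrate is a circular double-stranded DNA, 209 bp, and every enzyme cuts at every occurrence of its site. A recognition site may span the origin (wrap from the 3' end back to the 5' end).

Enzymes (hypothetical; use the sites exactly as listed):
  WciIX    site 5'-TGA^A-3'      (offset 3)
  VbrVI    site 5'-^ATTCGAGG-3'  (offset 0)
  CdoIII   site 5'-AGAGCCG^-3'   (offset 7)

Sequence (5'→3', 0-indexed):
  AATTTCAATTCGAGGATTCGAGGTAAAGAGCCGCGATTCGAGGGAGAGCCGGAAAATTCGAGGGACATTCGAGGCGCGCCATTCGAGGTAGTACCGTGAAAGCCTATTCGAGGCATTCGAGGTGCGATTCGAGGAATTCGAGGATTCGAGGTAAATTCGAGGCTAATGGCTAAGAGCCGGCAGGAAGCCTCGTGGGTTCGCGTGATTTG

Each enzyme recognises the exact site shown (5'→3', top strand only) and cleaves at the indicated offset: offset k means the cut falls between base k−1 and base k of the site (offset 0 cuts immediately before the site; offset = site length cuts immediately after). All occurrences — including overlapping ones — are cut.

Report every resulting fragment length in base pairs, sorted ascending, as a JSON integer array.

Site scan:
  WciIX (TGAA, off=3): starts [96, 207] → cuts [1, 99]
  VbrVI (ATTCGAGG, off=0): starts [7, 15, 35, 55, 66, 80, 105, 114, 126, 135, 143, 154] → cuts [7, 15, 35, 55, 66, 80, 105, 114, 126, 135, 143, 154]
  CdoIII (AGAGCCG, off=7): starts [26, 44, 172] → cuts [33, 51, 179]

All cut coordinates (distinct, sorted): [1, 7, 15, 33, 35, 51, 55, 66, 80, 99, 105, 114, 126, 135, 143, 154, 179]

Fragment lengths:
  1→7: 6 bp
  7→15: 8 bp
  15→33: 18 bp
  33→35: 2 bp
  35→51: 16 bp
  51→55: 4 bp
  55→66: 11 bp
  66→80: 14 bp
  80→99: 19 bp
  99→105: 6 bp
  105→114: 9 bp
  114→126: 12 bp
  126→135: 9 bp
  135→143: 8 bp
  143→154: 11 bp
  154→179: 25 bp
  179→1 (wrap): 209-179+1 = 31 bp

[2,4,6,6,8,8,9,9,11,11,12,14,16,18,19,25,31]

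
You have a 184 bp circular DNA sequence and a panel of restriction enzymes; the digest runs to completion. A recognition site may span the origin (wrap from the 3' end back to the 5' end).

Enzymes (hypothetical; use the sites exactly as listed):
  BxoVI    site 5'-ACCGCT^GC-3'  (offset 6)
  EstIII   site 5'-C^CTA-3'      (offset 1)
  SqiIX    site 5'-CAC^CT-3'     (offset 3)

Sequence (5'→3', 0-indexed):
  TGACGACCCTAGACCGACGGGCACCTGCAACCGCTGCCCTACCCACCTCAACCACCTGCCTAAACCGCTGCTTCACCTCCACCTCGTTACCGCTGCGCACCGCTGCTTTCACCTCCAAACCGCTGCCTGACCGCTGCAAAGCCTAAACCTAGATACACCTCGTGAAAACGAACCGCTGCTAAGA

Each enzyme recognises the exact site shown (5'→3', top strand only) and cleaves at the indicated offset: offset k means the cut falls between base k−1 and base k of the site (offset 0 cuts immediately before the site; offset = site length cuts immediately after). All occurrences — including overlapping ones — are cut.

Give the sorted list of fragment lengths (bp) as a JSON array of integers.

Site scan:
  BxoVI ACCGCTGC/6: at [29, 63, 88, 98, 118, 129, 171] ⇒ [35, 69, 94, 104, 124, 135, 177]
  EstIII CCTA/1: at [7, 37, 58, 141, 147] ⇒ [8, 38, 59, 142, 148]
  SqiIX CACCT/3: at [21, 43, 52, 73, 79, 109, 155] ⇒ [24, 46, 55, 76, 82, 112, 158]

All cut coordinates (distinct, sorted): [8, 24, 35, 38, 46, 55, 59, 69, 76, 82, 94, 104, 112, 124, 135, 142, 148, 158, 177]

Fragments:
  8→24: 16 bp
  24→35: 11 bp
  35→38: 3 bp
  38→46: 8 bp
  46→55: 9 bp
  55→59: 4 bp
  59→69: 10 bp
  69→76: 7 bp
  76→82: 6 bp
  82→94: 12 bp
  94→104: 10 bp
  104→112: 8 bp
  112→124: 12 bp
  124→135: 11 bp
  135→142: 7 bp
  142→148: 6 bp
  148→158: 10 bp
  158→177: 19 bp
  177→8 (wrap): 184-177+8 = 15 bp

[3,4,6,6,7,7,8,8,9,10,10,10,11,11,12,12,15,16,19]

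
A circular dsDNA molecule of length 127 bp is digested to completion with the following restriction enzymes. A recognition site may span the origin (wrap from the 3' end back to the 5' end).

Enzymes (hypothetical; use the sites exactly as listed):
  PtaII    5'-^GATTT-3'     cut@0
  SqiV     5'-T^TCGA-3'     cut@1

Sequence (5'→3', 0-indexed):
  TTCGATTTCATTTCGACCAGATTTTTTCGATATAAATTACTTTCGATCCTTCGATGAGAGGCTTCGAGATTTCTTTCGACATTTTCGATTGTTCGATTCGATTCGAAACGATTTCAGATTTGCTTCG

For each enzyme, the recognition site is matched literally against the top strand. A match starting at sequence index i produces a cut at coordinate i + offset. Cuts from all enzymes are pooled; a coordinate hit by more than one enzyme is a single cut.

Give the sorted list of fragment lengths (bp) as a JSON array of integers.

Site scan:
  PtaII GATTT/0: at [3, 19, 67, 109, 116] ⇒ [3, 19, 67, 109, 116]
  SqiV TTCGA/1: at [0, 11, 25, 41, 49, 62, 74, 83, 91, 96, 101] ⇒ [1, 12, 26, 42, 50, 63, 75, 84, 92, 97, 102]

Pooled cuts: [1, 3, 12, 19, 26, 42, 50, 63, 67, 75, 84, 92, 97, 102, 109, 116]

Fragment lengths:
  1→3: 2 bp
  3→12: 9 bp
  12→19: 7 bp
  19→26: 7 bp
  26→42: 16 bp
  42→50: 8 bp
  50→63: 13 bp
  63→67: 4 bp
  67→75: 8 bp
  75→84: 9 bp
  84→92: 8 bp
  92→97: 5 bp
  97→102: 5 bp
  102→109: 7 bp
  109→116: 7 bp
  116→1 (wrap): 127-116+1 = 12 bp

[2,4,5,5,7,7,7,7,8,8,8,9,9,12,13,16]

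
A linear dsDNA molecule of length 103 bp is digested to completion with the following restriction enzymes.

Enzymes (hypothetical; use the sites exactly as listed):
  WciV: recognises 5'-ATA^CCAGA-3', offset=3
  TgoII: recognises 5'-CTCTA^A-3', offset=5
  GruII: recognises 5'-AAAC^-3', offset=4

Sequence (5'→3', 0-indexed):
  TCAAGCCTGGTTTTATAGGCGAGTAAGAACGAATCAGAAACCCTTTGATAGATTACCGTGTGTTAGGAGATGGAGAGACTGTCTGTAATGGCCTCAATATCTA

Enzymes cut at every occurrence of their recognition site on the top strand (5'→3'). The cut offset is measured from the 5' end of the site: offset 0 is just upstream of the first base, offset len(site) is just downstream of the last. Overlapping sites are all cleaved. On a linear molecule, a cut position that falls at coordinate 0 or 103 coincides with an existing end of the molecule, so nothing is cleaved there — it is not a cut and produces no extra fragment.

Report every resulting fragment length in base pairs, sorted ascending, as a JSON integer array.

[41,62]

Per-enzyme occurrences:
  WciV (ATACCAGA, off=3): no sites
  TgoII (CTCTAA, off=5): no sites
  GruII (AAAC, off=4): starts [37] → cuts [41]

Pooled cuts: [41]

Fragments:
  [0,41): 41 bp
  [41,103): 62 bp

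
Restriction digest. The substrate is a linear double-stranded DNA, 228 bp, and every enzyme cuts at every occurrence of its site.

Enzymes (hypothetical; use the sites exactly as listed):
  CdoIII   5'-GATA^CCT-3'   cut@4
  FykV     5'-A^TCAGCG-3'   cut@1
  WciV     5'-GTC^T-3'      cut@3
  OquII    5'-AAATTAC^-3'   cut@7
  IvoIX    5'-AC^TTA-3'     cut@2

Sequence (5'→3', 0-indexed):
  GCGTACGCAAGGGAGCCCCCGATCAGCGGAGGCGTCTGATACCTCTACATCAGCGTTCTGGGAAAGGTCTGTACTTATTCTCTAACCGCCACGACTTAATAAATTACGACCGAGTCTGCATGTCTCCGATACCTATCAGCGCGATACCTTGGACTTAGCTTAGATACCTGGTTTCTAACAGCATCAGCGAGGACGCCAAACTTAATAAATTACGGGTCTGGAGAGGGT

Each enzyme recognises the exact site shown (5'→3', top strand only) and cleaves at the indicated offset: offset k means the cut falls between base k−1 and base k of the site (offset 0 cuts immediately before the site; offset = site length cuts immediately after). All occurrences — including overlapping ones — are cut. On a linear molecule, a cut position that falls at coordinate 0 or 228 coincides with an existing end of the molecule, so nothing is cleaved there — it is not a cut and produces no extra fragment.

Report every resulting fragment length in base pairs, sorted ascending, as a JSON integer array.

[4,5,5,5,7,8,8,8,9,10,11,12,12,12,14,17,18,20,21,22]

Scan for sites:
  CdoIII GATACCT/4: at [37, 127, 142, 162] ⇒ [41, 131, 146, 166]
  FykV ATCAGCG/1: at [21, 48, 134, 182] ⇒ [22, 49, 135, 183]
  WciV GTCT/3: at [33, 66, 113, 121, 215] ⇒ [36, 69, 116, 124, 218]
  OquII AAATTAC/7: at [100, 206] ⇒ [107, 213]
  IvoIX ACTTA/2: at [72, 93, 152, 199] ⇒ [74, 95, 154, 201]

Pooled cuts: [22, 36, 41, 49, 69, 74, 95, 107, 116, 124, 131, 135, 146, 154, 166, 183, 201, 213, 218]

Fragments:
  [0,22): 22 bp
  [22,36): 14 bp
  [36,41): 5 bp
  [41,49): 8 bp
  [49,69): 20 bp
  [69,74): 5 bp
  [74,95): 21 bp
  [95,107): 12 bp
  [107,116): 9 bp
  [116,124): 8 bp
  [124,131): 7 bp
  [131,135): 4 bp
  [135,146): 11 bp
  [146,154): 8 bp
  [154,166): 12 bp
  [166,183): 17 bp
  [183,201): 18 bp
  [201,213): 12 bp
  [213,218): 5 bp
  [218,228): 10 bp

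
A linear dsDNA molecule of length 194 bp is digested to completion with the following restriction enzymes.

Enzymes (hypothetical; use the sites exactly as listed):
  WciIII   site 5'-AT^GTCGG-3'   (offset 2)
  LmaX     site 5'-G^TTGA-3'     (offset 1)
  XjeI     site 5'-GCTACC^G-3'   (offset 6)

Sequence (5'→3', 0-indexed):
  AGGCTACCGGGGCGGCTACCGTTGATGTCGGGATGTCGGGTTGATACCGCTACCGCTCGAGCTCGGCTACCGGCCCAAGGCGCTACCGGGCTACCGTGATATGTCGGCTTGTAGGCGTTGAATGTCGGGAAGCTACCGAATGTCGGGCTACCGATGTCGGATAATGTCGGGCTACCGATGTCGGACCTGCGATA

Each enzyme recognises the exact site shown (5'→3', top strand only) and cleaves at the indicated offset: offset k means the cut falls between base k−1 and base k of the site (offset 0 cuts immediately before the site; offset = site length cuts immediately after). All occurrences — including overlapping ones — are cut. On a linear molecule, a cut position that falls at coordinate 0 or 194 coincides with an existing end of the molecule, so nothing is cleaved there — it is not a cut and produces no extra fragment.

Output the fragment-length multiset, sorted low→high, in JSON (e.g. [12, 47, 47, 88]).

[1,3,3,4,5,6,6,7,8,8,8,10,11,11,12,14,14,15,15,16,17]

Per-enzyme occurrences:
  WciIII ATGTCGG/2: at [24, 32, 100, 121, 139, 153, 163, 177] ⇒ [26, 34, 102, 123, 141, 155, 165, 179]
  LmaX GTTGA/1: at [20, 39, 116] ⇒ [21, 40, 117]
  XjeI GCTACCG/6: at [2, 14, 48, 65, 81, 89, 131, 146, 170] ⇒ [8, 20, 54, 71, 87, 95, 137, 152, 176]

All cut coordinates (distinct, sorted): [8, 20, 21, 26, 34, 40, 54, 71, 87, 95, 102, 117, 123, 137, 141, 152, 155, 165, 176, 179]

Fragments:
  [0,8): 8 bp
  [8,20): 12 bp
  [20,21): 1 bp
  [21,26): 5 bp
  [26,34): 8 bp
  [34,40): 6 bp
  [40,54): 14 bp
  [54,71): 17 bp
  [71,87): 16 bp
  [87,95): 8 bp
  [95,102): 7 bp
  [102,117): 15 bp
  [117,123): 6 bp
  [123,137): 14 bp
  [137,141): 4 bp
  [141,152): 11 bp
  [152,155): 3 bp
  [155,165): 10 bp
  [165,176): 11 bp
  [176,179): 3 bp
  [179,194): 15 bp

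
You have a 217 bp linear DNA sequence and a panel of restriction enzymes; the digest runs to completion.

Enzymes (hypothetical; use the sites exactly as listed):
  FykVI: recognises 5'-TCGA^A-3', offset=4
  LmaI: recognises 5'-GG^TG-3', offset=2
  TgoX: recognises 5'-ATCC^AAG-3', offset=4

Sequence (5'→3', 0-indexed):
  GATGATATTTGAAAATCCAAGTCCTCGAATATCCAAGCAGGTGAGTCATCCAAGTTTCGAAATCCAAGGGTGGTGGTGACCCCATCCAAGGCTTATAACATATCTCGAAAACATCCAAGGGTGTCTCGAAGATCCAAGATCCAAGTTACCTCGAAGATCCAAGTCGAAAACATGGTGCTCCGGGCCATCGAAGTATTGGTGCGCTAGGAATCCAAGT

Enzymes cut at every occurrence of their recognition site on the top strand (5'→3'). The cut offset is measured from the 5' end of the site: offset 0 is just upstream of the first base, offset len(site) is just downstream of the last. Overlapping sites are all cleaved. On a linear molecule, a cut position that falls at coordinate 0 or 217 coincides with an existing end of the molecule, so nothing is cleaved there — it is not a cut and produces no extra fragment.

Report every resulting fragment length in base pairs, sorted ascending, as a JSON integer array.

Per-enzyme occurrences:
  FykVI TCGAA/4: at [24, 56, 104, 125, 150, 163, 187] ⇒ [28, 60, 108, 129, 154, 167, 191]
  LmaI GGTG/2: at [39, 68, 71, 74, 119, 173, 197] ⇒ [41, 70, 73, 76, 121, 175, 199]
  TgoX ATCCAAG/4: at [14, 30, 47, 61, 83, 112, 131, 138, 156, 209] ⇒ [18, 34, 51, 65, 87, 116, 135, 142, 160, 213]

Pooled cuts: [18, 28, 34, 41, 51, 60, 65, 70, 73, 76, 87, 108, 116, 121, 129, 135, 142, 154, 160, 167, 175, 191, 199, 213]

Fragment lengths:
  [0,18): 18 bp
  [18,28): 10 bp
  [28,34): 6 bp
  [34,41): 7 bp
  [41,51): 10 bp
  [51,60): 9 bp
  [60,65): 5 bp
  [65,70): 5 bp
  [70,73): 3 bp
  [73,76): 3 bp
  [76,87): 11 bp
  [87,108): 21 bp
  [108,116): 8 bp
  [116,121): 5 bp
  [121,129): 8 bp
  [129,135): 6 bp
  [135,142): 7 bp
  [142,154): 12 bp
  [154,160): 6 bp
  [160,167): 7 bp
  [167,175): 8 bp
  [175,191): 16 bp
  [191,199): 8 bp
  [199,213): 14 bp
  [213,217): 4 bp

[3,3,4,5,5,5,6,6,6,7,7,7,8,8,8,8,9,10,10,11,12,14,16,18,21]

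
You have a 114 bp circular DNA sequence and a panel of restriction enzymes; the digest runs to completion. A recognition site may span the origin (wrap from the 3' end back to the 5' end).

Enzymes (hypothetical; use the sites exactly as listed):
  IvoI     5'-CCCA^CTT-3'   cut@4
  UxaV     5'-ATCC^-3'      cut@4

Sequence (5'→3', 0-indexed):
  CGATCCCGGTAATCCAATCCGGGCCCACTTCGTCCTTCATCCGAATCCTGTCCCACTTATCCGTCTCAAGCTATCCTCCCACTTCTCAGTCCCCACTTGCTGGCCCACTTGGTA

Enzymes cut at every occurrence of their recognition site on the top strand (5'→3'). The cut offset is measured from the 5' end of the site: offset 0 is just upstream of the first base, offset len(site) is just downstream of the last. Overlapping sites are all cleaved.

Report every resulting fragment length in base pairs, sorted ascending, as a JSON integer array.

[5,5,6,7,7,7,9,12,13,14,14,15]

Scan for sites:
  IvoI CCCACTT/4: at [23, 51, 77, 91, 103] ⇒ [27, 55, 81, 95, 107]
  UxaV ATCC/4: at [2, 11, 16, 38, 44, 58, 72] ⇒ [6, 15, 20, 42, 48, 62, 76]

All cut coordinates (distinct, sorted): [6, 15, 20, 27, 42, 48, 55, 62, 76, 81, 95, 107]

Fragments:
  6→15: 9 bp
  15→20: 5 bp
  20→27: 7 bp
  27→42: 15 bp
  42→48: 6 bp
  48→55: 7 bp
  55→62: 7 bp
  62→76: 14 bp
  76→81: 5 bp
  81→95: 14 bp
  95→107: 12 bp
  107→6 (wrap): 114-107+6 = 13 bp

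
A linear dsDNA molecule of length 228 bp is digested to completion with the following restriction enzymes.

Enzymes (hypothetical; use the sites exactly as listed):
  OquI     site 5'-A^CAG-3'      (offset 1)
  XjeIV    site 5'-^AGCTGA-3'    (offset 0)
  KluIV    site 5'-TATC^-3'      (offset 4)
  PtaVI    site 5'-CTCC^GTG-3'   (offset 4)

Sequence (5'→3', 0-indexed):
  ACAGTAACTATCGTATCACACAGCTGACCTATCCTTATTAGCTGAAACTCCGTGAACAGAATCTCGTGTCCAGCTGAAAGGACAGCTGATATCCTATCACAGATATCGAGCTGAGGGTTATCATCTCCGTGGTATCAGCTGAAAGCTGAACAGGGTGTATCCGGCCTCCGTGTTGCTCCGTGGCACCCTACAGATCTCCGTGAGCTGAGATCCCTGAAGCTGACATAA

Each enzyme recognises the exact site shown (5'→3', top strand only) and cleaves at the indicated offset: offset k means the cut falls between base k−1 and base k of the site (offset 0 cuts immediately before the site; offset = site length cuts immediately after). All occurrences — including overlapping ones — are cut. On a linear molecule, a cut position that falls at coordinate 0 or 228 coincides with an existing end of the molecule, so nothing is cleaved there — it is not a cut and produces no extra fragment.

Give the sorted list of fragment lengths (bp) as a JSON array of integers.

[1,1,1,1,1,3,3,5,5,5,6,6,7,7,8,8,8,9,10,10,11,11,11,11,11,12,12,14,15,15]

Site scan:
  OquI ACAG/1: at [0, 19, 55, 81, 98, 149, 189] ⇒ [1, 20, 56, 82, 99, 150, 190]
  XjeIV AGCTGA/0: at [21, 39, 71, 83, 108, 136, 143, 202, 217] ⇒ [21, 39, 71, 83, 108, 136, 143, 202, 217]
  KluIV TATC/4: at [8, 13, 29, 89, 94, 103, 118, 132, 157] ⇒ [12, 17, 33, 93, 98, 107, 122, 136, 161]
  PtaVI CTCCGTG/4: at [47, 124, 165, 175, 195] ⇒ [51, 128, 169, 179, 199]

Pooled cuts: [1, 12, 17, 20, 21, 33, 39, 51, 56, 71, 82, 83, 93, 98, 99, 107, 108, 122, 128, 136, 143, 150, 161, 169, 179, 190, 199, 202, 217]

Fragments:
  [0,1): 1 bp
  [1,12): 11 bp
  [12,17): 5 bp
  [17,20): 3 bp
  [20,21): 1 bp
  [21,33): 12 bp
  [33,39): 6 bp
  [39,51): 12 bp
  [51,56): 5 bp
  [56,71): 15 bp
  [71,82): 11 bp
  [82,83): 1 bp
  [83,93): 10 bp
  [93,98): 5 bp
  [98,99): 1 bp
  [99,107): 8 bp
  [107,108): 1 bp
  [108,122): 14 bp
  [122,128): 6 bp
  [128,136): 8 bp
  [136,143): 7 bp
  [143,150): 7 bp
  [150,161): 11 bp
  [161,169): 8 bp
  [169,179): 10 bp
  [179,190): 11 bp
  [190,199): 9 bp
  [199,202): 3 bp
  [202,217): 15 bp
  [217,228): 11 bp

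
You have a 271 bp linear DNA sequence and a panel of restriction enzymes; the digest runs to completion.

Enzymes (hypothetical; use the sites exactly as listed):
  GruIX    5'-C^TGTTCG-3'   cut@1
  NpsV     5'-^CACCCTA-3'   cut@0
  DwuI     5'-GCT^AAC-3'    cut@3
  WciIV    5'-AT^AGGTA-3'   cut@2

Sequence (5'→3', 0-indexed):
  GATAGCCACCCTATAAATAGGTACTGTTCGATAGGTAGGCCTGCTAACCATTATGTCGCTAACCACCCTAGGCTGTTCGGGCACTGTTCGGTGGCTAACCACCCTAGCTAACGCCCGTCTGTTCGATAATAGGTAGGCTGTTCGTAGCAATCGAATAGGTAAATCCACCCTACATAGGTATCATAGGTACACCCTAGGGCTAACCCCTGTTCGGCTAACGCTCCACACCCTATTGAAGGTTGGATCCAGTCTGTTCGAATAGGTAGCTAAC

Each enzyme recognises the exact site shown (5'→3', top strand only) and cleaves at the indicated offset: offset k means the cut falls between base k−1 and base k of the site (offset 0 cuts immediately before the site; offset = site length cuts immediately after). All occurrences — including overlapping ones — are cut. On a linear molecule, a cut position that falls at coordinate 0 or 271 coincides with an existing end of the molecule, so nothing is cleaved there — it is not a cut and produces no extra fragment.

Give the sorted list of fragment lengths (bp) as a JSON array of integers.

Scan for sites:
  GruIX (CTGTTCG, off=1): starts [23, 72, 83, 118, 137, 206, 250] → cuts [24, 73, 84, 119, 138, 207, 251]
  NpsV (CACCCTA, off=0): starts [6, 63, 99, 165, 189, 225] → cuts [6, 63, 99, 165, 189, 225]
  DwuI (GCTAAC, off=3): starts [42, 57, 93, 106, 198, 213, 265] → cuts [45, 60, 96, 109, 201, 216, 268]
  WciIV (ATAGGTA, off=2): starts [16, 30, 128, 154, 173, 182, 258] → cuts [18, 32, 130, 156, 175, 184, 260]

All cut coordinates (distinct, sorted): [6, 18, 24, 32, 45, 60, 63, 73, 84, 96, 99, 109, 119, 130, 138, 156, 165, 175, 184, 189, 201, 207, 216, 225, 251, 260, 268]

Fragments:
  [0,6): 6 bp
  [6,18): 12 bp
  [18,24): 6 bp
  [24,32): 8 bp
  [32,45): 13 bp
  [45,60): 15 bp
  [60,63): 3 bp
  [63,73): 10 bp
  [73,84): 11 bp
  [84,96): 12 bp
  [96,99): 3 bp
  [99,109): 10 bp
  [109,119): 10 bp
  [119,130): 11 bp
  [130,138): 8 bp
  [138,156): 18 bp
  [156,165): 9 bp
  [165,175): 10 bp
  [175,184): 9 bp
  [184,189): 5 bp
  [189,201): 12 bp
  [201,207): 6 bp
  [207,216): 9 bp
  [216,225): 9 bp
  [225,251): 26 bp
  [251,260): 9 bp
  [260,268): 8 bp
  [268,271): 3 bp

[3,3,3,5,6,6,6,8,8,8,9,9,9,9,9,10,10,10,10,11,11,12,12,12,13,15,18,26]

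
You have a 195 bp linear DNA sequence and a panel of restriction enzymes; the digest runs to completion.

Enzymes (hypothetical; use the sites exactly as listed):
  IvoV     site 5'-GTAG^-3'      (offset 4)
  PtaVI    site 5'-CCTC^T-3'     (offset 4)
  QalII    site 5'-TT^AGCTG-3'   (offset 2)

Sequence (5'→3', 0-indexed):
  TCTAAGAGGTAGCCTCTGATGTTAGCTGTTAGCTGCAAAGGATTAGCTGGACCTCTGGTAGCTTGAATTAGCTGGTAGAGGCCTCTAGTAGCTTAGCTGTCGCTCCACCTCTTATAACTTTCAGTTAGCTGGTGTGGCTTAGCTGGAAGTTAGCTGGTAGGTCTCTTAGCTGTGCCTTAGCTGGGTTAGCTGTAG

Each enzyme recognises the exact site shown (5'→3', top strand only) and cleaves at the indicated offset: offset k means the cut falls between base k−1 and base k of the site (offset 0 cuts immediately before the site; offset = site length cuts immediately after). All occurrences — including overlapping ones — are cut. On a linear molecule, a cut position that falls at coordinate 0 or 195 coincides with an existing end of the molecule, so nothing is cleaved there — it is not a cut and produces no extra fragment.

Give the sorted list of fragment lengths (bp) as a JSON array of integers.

Scan for sites:
  IvoV GTAG/4: at [8, 57, 74, 87, 156, 191] ⇒ [12, 61, 78, 91, 160] (position 195 is a terminus of the linear molecule — no cut)
  PtaVI CCTCT/4: at [12, 51, 81, 107] ⇒ [16, 55, 85, 111]
  QalII TTAGCTG/2: at [21, 28, 42, 67, 92, 124, 138, 149, 165, 176, 185] ⇒ [23, 30, 44, 69, 94, 126, 140, 151, 167, 178, 187]

Pooled cuts: [12, 16, 23, 30, 44, 55, 61, 69, 78, 85, 91, 94, 111, 126, 140, 151, 160, 167, 178, 187]

Fragment lengths:
  [0,12): 12 bp
  [12,16): 4 bp
  [16,23): 7 bp
  [23,30): 7 bp
  [30,44): 14 bp
  [44,55): 11 bp
  [55,61): 6 bp
  [61,69): 8 bp
  [69,78): 9 bp
  [78,85): 7 bp
  [85,91): 6 bp
  [91,94): 3 bp
  [94,111): 17 bp
  [111,126): 15 bp
  [126,140): 14 bp
  [140,151): 11 bp
  [151,160): 9 bp
  [160,167): 7 bp
  [167,178): 11 bp
  [178,187): 9 bp
  [187,195): 8 bp

[3,4,6,6,7,7,7,7,8,8,9,9,9,11,11,11,12,14,14,15,17]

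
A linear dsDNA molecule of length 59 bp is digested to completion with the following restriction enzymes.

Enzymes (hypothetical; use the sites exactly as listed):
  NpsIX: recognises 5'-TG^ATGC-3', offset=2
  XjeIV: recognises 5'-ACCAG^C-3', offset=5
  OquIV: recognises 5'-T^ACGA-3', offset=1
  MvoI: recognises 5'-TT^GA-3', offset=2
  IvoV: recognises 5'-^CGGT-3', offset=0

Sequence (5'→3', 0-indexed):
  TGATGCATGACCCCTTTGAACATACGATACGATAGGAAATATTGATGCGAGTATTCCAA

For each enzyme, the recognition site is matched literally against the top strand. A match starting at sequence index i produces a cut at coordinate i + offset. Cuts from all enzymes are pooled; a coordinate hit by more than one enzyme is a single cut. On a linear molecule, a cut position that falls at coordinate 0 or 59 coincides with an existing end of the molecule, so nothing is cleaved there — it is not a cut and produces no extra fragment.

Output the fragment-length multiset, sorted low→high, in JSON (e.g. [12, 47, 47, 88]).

Site scan:
  NpsIX (TGATGC, off=2): starts [0, 42] → cuts [2, 44]
  XjeIV (ACCAGC, off=5): no sites
  OquIV (TACGA, off=1): starts [22, 27] → cuts [23, 28]
  MvoI (TTGA, off=2): starts [15, 41] → cuts [17, 43]
  IvoV (CGGT, off=0): no sites

Pooled cuts: [2, 17, 23, 28, 43, 44]

Fragments:
  [0,2): 2 bp
  [2,17): 15 bp
  [17,23): 6 bp
  [23,28): 5 bp
  [28,43): 15 bp
  [43,44): 1 bp
  [44,59): 15 bp

[1,2,5,6,15,15,15]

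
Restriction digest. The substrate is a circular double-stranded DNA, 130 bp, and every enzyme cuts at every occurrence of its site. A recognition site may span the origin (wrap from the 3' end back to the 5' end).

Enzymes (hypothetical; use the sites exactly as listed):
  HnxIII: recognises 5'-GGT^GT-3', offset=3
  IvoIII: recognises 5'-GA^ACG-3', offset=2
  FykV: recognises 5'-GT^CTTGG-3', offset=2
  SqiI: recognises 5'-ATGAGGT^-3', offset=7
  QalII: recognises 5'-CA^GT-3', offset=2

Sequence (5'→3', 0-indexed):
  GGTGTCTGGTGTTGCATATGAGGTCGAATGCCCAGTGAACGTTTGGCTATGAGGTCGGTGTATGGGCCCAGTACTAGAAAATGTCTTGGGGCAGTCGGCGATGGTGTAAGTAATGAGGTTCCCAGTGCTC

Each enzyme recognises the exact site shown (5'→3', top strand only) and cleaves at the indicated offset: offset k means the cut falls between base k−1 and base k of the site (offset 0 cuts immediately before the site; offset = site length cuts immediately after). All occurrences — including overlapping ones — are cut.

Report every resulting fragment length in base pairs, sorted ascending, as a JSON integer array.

Per-enzyme occurrences:
  HnxIII GGTGT/3: at [0, 7, 56, 102] ⇒ [3, 10, 59, 105]
  IvoIII GAACG/2: at [36] ⇒ [38]
  FykV GTCTTGG/2: at [82] ⇒ [84]
  SqiI ATGAGGT/7: at [17, 48, 112] ⇒ [24, 55, 119]
  QalII CAGT/2: at [32, 68, 91, 122] ⇒ [34, 70, 93, 124]

Pooled cuts: [3, 10, 24, 34, 38, 55, 59, 70, 84, 93, 105, 119, 124]

Fragment lengths:
  3→10: 7 bp
  10→24: 14 bp
  24→34: 10 bp
  34→38: 4 bp
  38→55: 17 bp
  55→59: 4 bp
  59→70: 11 bp
  70→84: 14 bp
  84→93: 9 bp
  93→105: 12 bp
  105→119: 14 bp
  119→124: 5 bp
  124→3 (wrap): 130-124+3 = 9 bp

[4,4,5,7,9,9,10,11,12,14,14,14,17]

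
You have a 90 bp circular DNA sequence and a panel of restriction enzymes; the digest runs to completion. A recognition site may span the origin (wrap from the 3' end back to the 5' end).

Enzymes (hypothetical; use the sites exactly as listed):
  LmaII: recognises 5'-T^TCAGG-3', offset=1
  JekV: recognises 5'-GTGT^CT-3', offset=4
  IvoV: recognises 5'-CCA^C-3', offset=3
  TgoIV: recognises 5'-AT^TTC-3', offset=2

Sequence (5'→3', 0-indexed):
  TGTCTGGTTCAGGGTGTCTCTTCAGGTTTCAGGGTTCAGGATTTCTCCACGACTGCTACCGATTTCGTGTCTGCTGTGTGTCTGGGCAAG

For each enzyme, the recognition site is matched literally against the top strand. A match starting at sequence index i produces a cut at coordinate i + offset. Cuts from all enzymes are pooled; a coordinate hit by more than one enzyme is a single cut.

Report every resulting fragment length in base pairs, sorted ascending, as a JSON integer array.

[4,5,7,7,7,7,7,9,11,12,14]

Scan for sites:
  LmaII TTCAGG/1: at [7, 20, 27, 34] ⇒ [8, 21, 28, 35]
  JekV GTGTCT/4: at [13, 66, 77, 89] ⇒ [3, 17, 70, 81]
  IvoV CCAC/3: at [46] ⇒ [49]
  TgoIV ATTTC/2: at [40, 61] ⇒ [42, 63]

Pooled cuts: [3, 8, 17, 21, 28, 35, 42, 49, 63, 70, 81]

Fragment lengths:
  3→8: 5 bp
  8→17: 9 bp
  17→21: 4 bp
  21→28: 7 bp
  28→35: 7 bp
  35→42: 7 bp
  42→49: 7 bp
  49→63: 14 bp
  63→70: 7 bp
  70→81: 11 bp
  81→3 (wrap): 90-81+3 = 12 bp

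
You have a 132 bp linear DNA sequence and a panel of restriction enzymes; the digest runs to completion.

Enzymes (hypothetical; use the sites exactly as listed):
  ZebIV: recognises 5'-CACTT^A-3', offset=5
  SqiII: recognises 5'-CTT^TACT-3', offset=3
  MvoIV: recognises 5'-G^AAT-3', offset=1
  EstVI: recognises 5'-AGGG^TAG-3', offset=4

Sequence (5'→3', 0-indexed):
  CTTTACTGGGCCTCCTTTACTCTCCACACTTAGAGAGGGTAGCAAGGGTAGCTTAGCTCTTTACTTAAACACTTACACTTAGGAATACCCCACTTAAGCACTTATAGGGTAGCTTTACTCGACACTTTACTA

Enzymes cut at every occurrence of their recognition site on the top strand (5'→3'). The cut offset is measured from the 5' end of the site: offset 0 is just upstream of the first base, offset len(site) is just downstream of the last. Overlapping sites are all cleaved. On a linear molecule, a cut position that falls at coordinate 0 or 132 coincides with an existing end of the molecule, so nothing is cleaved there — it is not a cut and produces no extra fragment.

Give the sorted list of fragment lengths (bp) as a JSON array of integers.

[3,3,5,6,6,6,8,8,9,12,12,13,13,14,14]

Site scan:
  ZebIV CACTTA/5: at [26, 69, 75, 90, 98] ⇒ [31, 74, 80, 95, 103]
  SqiII CTTTACT/3: at [0, 14, 58, 112, 124] ⇒ [3, 17, 61, 115, 127]
  MvoIV GAAT/1: at [82] ⇒ [83]
  EstVI AGGGTAG/4: at [35, 44, 105] ⇒ [39, 48, 109]

All cut coordinates (distinct, sorted): [3, 17, 31, 39, 48, 61, 74, 80, 83, 95, 103, 109, 115, 127]

Fragments:
  [0,3): 3 bp
  [3,17): 14 bp
  [17,31): 14 bp
  [31,39): 8 bp
  [39,48): 9 bp
  [48,61): 13 bp
  [61,74): 13 bp
  [74,80): 6 bp
  [80,83): 3 bp
  [83,95): 12 bp
  [95,103): 8 bp
  [103,109): 6 bp
  [109,115): 6 bp
  [115,127): 12 bp
  [127,132): 5 bp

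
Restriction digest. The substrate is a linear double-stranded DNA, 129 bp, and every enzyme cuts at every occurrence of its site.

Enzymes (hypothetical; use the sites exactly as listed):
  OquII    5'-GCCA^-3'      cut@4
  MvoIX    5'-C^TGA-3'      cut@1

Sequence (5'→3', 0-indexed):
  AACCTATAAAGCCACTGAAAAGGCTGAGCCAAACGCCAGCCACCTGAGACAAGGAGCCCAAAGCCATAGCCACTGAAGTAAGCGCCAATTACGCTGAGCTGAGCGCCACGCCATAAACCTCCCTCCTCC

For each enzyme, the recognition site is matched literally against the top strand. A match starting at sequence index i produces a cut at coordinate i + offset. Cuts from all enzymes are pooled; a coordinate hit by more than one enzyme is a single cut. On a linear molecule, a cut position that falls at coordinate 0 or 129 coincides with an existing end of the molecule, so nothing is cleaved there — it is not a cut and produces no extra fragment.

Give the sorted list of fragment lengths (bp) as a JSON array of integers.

Site scan:
  OquII GCCA/4: at [10, 27, 34, 38, 62, 68, 83, 104, 109] ⇒ [14, 31, 38, 42, 66, 72, 87, 108, 113]
  MvoIX CTGA/1: at [14, 23, 43, 72, 93, 98] ⇒ [15, 24, 44, 73, 94, 99]

Pooled cuts: [14, 15, 24, 31, 38, 42, 44, 66, 72, 73, 87, 94, 99, 108, 113]

Fragment lengths:
  [0,14): 14 bp
  [14,15): 1 bp
  [15,24): 9 bp
  [24,31): 7 bp
  [31,38): 7 bp
  [38,42): 4 bp
  [42,44): 2 bp
  [44,66): 22 bp
  [66,72): 6 bp
  [72,73): 1 bp
  [73,87): 14 bp
  [87,94): 7 bp
  [94,99): 5 bp
  [99,108): 9 bp
  [108,113): 5 bp
  [113,129): 16 bp

[1,1,2,4,5,5,6,7,7,7,9,9,14,14,16,22]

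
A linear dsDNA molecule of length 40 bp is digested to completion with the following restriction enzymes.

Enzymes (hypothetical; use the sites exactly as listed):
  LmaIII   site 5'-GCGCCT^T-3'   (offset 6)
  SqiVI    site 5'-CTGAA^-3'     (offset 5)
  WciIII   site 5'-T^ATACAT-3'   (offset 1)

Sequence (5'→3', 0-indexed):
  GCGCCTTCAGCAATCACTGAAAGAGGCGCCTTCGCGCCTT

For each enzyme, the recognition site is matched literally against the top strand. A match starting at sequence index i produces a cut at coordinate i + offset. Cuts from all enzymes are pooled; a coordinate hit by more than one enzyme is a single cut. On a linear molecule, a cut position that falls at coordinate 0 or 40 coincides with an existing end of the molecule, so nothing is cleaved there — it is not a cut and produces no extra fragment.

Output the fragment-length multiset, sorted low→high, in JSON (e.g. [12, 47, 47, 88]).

Per-enzyme occurrences:
  LmaIII (GCGCCTT, off=6): starts [0, 25, 33] → cuts [6, 31, 39]
  SqiVI (CTGAA, off=5): starts [16] → cuts [21]
  WciIII (TATACAT, off=1): no sites

Pooled cuts: [6, 21, 31, 39]

Fragment lengths:
  [0,6): 6 bp
  [6,21): 15 bp
  [21,31): 10 bp
  [31,39): 8 bp
  [39,40): 1 bp

[1,6,8,10,15]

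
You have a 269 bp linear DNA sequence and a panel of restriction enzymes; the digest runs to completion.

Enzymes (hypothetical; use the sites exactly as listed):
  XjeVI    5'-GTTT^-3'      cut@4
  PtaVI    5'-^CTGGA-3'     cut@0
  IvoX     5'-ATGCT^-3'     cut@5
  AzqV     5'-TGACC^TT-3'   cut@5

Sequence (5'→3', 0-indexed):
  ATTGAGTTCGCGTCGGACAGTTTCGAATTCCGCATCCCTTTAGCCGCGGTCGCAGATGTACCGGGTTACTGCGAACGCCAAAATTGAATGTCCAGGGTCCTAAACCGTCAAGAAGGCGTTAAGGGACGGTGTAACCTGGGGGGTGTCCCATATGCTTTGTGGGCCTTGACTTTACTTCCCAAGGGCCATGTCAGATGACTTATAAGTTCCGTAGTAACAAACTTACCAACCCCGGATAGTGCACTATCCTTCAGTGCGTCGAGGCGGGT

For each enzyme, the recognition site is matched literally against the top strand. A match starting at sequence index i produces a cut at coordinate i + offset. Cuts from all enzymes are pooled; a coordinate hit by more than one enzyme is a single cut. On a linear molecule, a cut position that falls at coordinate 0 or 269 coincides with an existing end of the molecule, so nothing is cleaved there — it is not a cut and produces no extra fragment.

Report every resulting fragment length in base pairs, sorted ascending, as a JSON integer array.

Site scan:
  XjeVI GTTT/4: at [19] ⇒ [23]
  PtaVI (CTGGA, off=0): no sites
  IvoX ATGCT/5: at [151] ⇒ [156]
  AzqV (TGACCTT, off=5): no sites

Pooled cuts: [23, 156]

Fragments:
  [0,23): 23 bp
  [23,156): 133 bp
  [156,269): 113 bp

[23,113,133]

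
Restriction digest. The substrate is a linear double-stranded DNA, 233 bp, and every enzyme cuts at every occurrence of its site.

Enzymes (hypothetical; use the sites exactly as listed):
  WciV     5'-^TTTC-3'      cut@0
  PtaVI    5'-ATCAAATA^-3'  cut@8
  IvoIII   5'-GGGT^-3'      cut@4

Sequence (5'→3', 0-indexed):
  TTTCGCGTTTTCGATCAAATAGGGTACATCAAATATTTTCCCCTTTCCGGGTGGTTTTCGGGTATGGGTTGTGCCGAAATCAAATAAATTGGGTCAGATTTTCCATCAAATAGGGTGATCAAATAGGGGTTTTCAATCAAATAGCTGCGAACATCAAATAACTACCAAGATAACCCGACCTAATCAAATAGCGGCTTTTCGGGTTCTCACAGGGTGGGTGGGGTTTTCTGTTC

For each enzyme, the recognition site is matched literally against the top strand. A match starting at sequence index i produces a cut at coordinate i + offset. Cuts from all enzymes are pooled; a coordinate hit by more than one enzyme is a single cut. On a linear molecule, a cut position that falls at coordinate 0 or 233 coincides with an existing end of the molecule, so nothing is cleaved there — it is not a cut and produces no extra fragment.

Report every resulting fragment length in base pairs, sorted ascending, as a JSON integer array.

[1,3,4,4,4,5,5,5,6,6,7,8,8,8,8,9,9,9,10,11,13,13,13,17,17,30]

Per-enzyme occurrences:
  WciV TTTC/0: at [0, 8, 36, 43, 55, 99, 130, 196, 224] ⇒ [8, 36, 43, 55, 99, 130, 196, 224] (position 0 is a terminus of the linear molecule — no cut)
  PtaVI ATCAAATA/8: at [13, 27, 78, 104, 117, 135, 152, 182] ⇒ [21, 35, 86, 112, 125, 143, 160, 190]
  IvoIII GGGT/4: at [21, 48, 59, 65, 90, 112, 126, 200, 211, 215, 220] ⇒ [25, 52, 63, 69, 94, 116, 130, 204, 215, 219, 224]

All cut coordinates (distinct, sorted): [8, 21, 25, 35, 36, 43, 52, 55, 63, 69, 86, 94, 99, 112, 116, 125, 130, 143, 160, 190, 196, 204, 215, 219, 224]

Fragment lengths:
  [0,8): 8 bp
  [8,21): 13 bp
  [21,25): 4 bp
  [25,35): 10 bp
  [35,36): 1 bp
  [36,43): 7 bp
  [43,52): 9 bp
  [52,55): 3 bp
  [55,63): 8 bp
  [63,69): 6 bp
  [69,86): 17 bp
  [86,94): 8 bp
  [94,99): 5 bp
  [99,112): 13 bp
  [112,116): 4 bp
  [116,125): 9 bp
  [125,130): 5 bp
  [130,143): 13 bp
  [143,160): 17 bp
  [160,190): 30 bp
  [190,196): 6 bp
  [196,204): 8 bp
  [204,215): 11 bp
  [215,219): 4 bp
  [219,224): 5 bp
  [224,233): 9 bp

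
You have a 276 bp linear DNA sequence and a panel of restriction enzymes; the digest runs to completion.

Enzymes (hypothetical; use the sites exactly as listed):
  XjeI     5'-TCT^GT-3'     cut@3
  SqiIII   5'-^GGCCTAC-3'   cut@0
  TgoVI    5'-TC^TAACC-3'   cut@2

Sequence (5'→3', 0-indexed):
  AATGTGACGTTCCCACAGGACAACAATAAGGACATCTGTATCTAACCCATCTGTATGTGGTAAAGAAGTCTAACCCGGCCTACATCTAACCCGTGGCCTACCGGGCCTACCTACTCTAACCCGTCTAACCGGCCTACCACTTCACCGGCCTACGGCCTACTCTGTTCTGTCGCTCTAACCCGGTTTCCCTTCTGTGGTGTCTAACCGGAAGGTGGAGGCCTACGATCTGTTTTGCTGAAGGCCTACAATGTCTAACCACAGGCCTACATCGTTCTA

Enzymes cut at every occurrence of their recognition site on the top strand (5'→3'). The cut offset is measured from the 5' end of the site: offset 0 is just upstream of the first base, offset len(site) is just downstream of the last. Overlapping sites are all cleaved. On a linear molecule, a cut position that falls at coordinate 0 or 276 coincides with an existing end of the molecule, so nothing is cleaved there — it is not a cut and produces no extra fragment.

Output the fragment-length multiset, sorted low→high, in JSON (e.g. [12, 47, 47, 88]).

[5,5,5,6,7,7,8,8,8,9,9,10,10,10,11,12,13,13,15,16,16,18,18,37]

Site scan:
  XjeI TCTGT/3: at [34, 49, 160, 165, 190, 225] ⇒ [37, 52, 163, 168, 193, 228]
  SqiIII GGCCTAC/0: at [76, 94, 103, 130, 146, 153, 216, 239, 260] ⇒ [76, 94, 103, 130, 146, 153, 216, 239, 260]
  TgoVI TCTAACC/2: at [40, 68, 84, 114, 123, 173, 199, 250] ⇒ [42, 70, 86, 116, 125, 175, 201, 252]

All cut coordinates (distinct, sorted): [37, 42, 52, 70, 76, 86, 94, 103, 116, 125, 130, 146, 153, 163, 168, 175, 193, 201, 216, 228, 239, 252, 260]

Fragments:
  [0,37): 37 bp
  [37,42): 5 bp
  [42,52): 10 bp
  [52,70): 18 bp
  [70,76): 6 bp
  [76,86): 10 bp
  [86,94): 8 bp
  [94,103): 9 bp
  [103,116): 13 bp
  [116,125): 9 bp
  [125,130): 5 bp
  [130,146): 16 bp
  [146,153): 7 bp
  [153,163): 10 bp
  [163,168): 5 bp
  [168,175): 7 bp
  [175,193): 18 bp
  [193,201): 8 bp
  [201,216): 15 bp
  [216,228): 12 bp
  [228,239): 11 bp
  [239,252): 13 bp
  [252,260): 8 bp
  [260,276): 16 bp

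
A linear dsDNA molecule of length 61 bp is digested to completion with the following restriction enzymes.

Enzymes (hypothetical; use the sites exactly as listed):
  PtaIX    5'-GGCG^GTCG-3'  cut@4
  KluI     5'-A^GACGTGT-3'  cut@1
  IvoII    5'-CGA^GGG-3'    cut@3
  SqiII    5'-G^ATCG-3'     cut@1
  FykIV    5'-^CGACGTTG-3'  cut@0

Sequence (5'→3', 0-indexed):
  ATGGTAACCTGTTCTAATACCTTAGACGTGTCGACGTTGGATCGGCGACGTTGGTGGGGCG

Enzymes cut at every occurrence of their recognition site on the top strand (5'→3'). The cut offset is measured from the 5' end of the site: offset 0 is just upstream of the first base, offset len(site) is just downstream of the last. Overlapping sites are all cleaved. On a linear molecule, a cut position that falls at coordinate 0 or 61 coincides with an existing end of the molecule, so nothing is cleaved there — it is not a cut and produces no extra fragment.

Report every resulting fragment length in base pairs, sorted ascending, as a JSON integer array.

Per-enzyme occurrences:
  PtaIX (GGCGGTCG, off=4): no sites
  KluI AGACGTGT/1: at [23] ⇒ [24]
  IvoII (CGAGGG, off=3): no sites
  SqiII GATCG/1: at [39] ⇒ [40]
  FykIV CGACGTTG/0: at [31, 45] ⇒ [31, 45]

Pooled cuts: [24, 31, 40, 45]

Fragments:
  [0,24): 24 bp
  [24,31): 7 bp
  [31,40): 9 bp
  [40,45): 5 bp
  [45,61): 16 bp

[5,7,9,16,24]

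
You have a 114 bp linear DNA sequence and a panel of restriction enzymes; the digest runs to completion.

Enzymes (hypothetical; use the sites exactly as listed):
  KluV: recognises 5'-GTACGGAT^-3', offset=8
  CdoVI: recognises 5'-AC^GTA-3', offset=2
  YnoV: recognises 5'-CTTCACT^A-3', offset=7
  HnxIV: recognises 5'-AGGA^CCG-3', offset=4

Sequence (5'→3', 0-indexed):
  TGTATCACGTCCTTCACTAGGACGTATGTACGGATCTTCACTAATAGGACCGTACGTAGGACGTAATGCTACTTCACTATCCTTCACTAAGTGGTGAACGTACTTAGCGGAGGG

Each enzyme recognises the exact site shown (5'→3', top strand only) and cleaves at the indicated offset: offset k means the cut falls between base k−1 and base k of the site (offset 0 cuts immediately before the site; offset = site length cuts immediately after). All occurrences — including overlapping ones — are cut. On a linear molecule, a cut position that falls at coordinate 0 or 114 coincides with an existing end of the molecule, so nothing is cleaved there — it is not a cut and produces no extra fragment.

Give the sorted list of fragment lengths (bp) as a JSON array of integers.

[5,6,7,7,7,10,11,12,15,16,18]

Site scan:
  KluV GTACGGAT/8: at [27] ⇒ [35]
  CdoVI ACGTA/2: at [21, 53, 60, 97] ⇒ [23, 55, 62, 99]
  YnoV CTTCACTA/7: at [11, 35, 71, 81] ⇒ [18, 42, 78, 88]
  HnxIV AGGACCG/4: at [45] ⇒ [49]

All cut coordinates (distinct, sorted): [18, 23, 35, 42, 49, 55, 62, 78, 88, 99]

Fragments:
  [0,18): 18 bp
  [18,23): 5 bp
  [23,35): 12 bp
  [35,42): 7 bp
  [42,49): 7 bp
  [49,55): 6 bp
  [55,62): 7 bp
  [62,78): 16 bp
  [78,88): 10 bp
  [88,99): 11 bp
  [99,114): 15 bp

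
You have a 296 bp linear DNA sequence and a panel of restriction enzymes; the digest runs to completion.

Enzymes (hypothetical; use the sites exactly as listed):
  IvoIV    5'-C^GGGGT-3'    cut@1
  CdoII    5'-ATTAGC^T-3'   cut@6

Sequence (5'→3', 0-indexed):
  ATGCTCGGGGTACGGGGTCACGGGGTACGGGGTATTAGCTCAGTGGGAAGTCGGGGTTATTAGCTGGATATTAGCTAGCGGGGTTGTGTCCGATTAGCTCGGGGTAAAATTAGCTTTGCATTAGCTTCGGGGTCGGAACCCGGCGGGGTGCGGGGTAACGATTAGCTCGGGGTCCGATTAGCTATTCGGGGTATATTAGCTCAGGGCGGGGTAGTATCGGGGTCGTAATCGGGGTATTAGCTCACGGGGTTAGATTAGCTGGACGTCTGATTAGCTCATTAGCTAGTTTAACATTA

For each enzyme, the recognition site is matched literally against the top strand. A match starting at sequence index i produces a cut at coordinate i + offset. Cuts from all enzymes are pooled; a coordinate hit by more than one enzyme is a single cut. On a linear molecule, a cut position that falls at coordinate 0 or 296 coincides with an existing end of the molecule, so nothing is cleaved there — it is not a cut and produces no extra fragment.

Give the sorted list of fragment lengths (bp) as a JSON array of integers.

[2,2,3,4,4,5,6,7,7,7,7,8,8,11,11,11,11,11,12,12,13,13,13,14,14,14,15,16,16,19]

Site scan:
  IvoIV (CGGGGT, off=1): starts [5, 12, 20, 27, 51, 78, 99, 127, 143, 150, 167, 186, 206, 217, 229, 244] → cuts [6, 13, 21, 28, 52, 79, 100, 128, 144, 151, 168, 187, 207, 218, 230, 245]
  CdoII (ATTAGCT, off=6): starts [33, 58, 69, 92, 108, 119, 160, 176, 194, 235, 253, 269, 277] → cuts [39, 64, 75, 98, 114, 125, 166, 182, 200, 241, 259, 275, 283]

Pooled cuts: [6, 13, 21, 28, 39, 52, 64, 75, 79, 98, 100, 114, 125, 128, 144, 151, 166, 168, 182, 187, 200, 207, 218, 230, 241, 245, 259, 275, 283]

Fragment lengths:
  [0,6): 6 bp
  [6,13): 7 bp
  [13,21): 8 bp
  [21,28): 7 bp
  [28,39): 11 bp
  [39,52): 13 bp
  [52,64): 12 bp
  [64,75): 11 bp
  [75,79): 4 bp
  [79,98): 19 bp
  [98,100): 2 bp
  [100,114): 14 bp
  [114,125): 11 bp
  [125,128): 3 bp
  [128,144): 16 bp
  [144,151): 7 bp
  [151,166): 15 bp
  [166,168): 2 bp
  [168,182): 14 bp
  [182,187): 5 bp
  [187,200): 13 bp
  [200,207): 7 bp
  [207,218): 11 bp
  [218,230): 12 bp
  [230,241): 11 bp
  [241,245): 4 bp
  [245,259): 14 bp
  [259,275): 16 bp
  [275,283): 8 bp
  [283,296): 13 bp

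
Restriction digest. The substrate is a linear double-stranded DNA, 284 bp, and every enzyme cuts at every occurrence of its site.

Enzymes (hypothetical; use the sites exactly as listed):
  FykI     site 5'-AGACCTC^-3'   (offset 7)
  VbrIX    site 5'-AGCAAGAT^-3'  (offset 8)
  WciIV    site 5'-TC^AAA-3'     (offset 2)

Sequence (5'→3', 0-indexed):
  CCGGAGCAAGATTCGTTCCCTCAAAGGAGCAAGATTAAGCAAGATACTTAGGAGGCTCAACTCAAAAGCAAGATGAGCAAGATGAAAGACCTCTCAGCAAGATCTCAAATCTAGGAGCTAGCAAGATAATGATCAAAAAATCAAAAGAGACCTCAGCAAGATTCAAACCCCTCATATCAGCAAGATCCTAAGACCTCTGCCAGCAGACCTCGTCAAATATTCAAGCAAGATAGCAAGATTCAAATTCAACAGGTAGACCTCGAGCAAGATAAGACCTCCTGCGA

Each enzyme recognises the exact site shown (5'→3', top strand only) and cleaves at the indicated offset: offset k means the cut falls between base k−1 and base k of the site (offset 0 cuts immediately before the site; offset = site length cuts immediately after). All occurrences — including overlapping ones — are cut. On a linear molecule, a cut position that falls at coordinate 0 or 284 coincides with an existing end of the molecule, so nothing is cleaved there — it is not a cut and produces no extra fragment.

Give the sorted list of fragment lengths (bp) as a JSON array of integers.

[2,2,3,3,6,7,8,8,8,8,9,9,10,10,10,10,11,11,12,12,13,14,17,18,20,21,22]

Scan for sites:
  FykI (AGACCTC, off=7): starts [86, 147, 190, 204, 254, 271] → cuts [93, 154, 197, 211, 261, 278]
  VbrIX (AGCAAGAT, off=8): starts [4, 27, 37, 66, 75, 95, 119, 154, 178, 223, 231, 262] → cuts [12, 35, 45, 74, 83, 103, 127, 162, 186, 231, 239, 270]
  WciIV (TCAAA, off=2): starts [20, 61, 104, 132, 140, 162, 212, 239] → cuts [22, 63, 106, 134, 142, 164, 214, 241]

Pooled cuts: [12, 22, 35, 45, 63, 74, 83, 93, 103, 106, 127, 134, 142, 154, 162, 164, 186, 197, 211, 214, 231, 239, 241, 261, 270, 278]

Fragment lengths:
  [0,12): 12 bp
  [12,22): 10 bp
  [22,35): 13 bp
  [35,45): 10 bp
  [45,63): 18 bp
  [63,74): 11 bp
  [74,83): 9 bp
  [83,93): 10 bp
  [93,103): 10 bp
  [103,106): 3 bp
  [106,127): 21 bp
  [127,134): 7 bp
  [134,142): 8 bp
  [142,154): 12 bp
  [154,162): 8 bp
  [162,164): 2 bp
  [164,186): 22 bp
  [186,197): 11 bp
  [197,211): 14 bp
  [211,214): 3 bp
  [214,231): 17 bp
  [231,239): 8 bp
  [239,241): 2 bp
  [241,261): 20 bp
  [261,270): 9 bp
  [270,278): 8 bp
  [278,284): 6 bp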